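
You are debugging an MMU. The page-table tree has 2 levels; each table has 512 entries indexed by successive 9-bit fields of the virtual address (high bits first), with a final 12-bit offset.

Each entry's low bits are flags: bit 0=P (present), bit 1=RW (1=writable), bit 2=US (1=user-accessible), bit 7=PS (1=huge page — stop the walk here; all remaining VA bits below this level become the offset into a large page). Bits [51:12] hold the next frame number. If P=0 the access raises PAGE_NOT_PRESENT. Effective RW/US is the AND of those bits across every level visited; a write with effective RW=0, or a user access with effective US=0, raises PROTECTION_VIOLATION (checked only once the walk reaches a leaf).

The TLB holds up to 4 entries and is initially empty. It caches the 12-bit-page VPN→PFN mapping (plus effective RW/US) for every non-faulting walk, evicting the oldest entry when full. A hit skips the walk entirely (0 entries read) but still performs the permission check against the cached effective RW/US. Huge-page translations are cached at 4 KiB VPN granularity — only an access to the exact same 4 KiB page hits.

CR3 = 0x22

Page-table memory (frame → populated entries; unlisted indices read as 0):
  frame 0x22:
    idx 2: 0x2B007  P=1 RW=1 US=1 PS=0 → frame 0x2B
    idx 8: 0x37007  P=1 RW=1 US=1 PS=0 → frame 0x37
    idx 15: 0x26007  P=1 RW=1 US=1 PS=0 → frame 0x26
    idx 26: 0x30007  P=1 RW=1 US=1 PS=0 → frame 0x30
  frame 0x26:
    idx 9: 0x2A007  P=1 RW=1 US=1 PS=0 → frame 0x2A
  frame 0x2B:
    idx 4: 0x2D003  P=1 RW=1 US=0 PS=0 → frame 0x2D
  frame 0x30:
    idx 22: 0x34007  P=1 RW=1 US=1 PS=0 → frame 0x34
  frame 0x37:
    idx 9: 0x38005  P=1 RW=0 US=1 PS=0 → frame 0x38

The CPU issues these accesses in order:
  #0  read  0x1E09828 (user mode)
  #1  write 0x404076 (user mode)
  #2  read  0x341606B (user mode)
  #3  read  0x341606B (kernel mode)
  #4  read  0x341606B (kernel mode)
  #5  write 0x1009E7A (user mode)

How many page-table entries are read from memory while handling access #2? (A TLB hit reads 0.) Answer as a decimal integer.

Walk each access:
#0 VA=0x1E09828 (r,user):
  L0: frame=0x22 idx=15 entry=0x26007 [P=1 RW=1 US=1 PS=0]
  L1: frame=0x26 idx=9 entry=0x2A007 [P=1 RW=1 US=1 PS=0]
  ⇒ phys 0x2A828  [2 reads]
#1 VA=0x404076 (w,user):
  L0: frame=0x22 idx=2 entry=0x2B007 [P=1 RW=1 US=1 PS=0]
  L1: frame=0x2B idx=4 entry=0x2D003 [P=1 RW=1 US=0 PS=0]
  ⇒ fault: PROTECTION_VIOLATION  — 2 lookups
#2 VA=0x341606B (r,user):
  L0: frame=0x22 idx=26 entry=0x30007 [P=1 RW=1 US=1 PS=0]
  L1: frame=0x30 idx=22 entry=0x34007 [P=1 RW=1 US=1 PS=0]
  ⇒ phys 0x3406B  [2 reads]
#3 VA=0x341606B (r,kernel):
  TLB hit vpn=0x3416 → PA=0x3406B
#4 VA=0x341606B (r,kernel):
  TLB hit vpn=0x3416 → PA=0x3406B
#5 VA=0x1009E7A (w,user):
  L0: frame=0x22 idx=8 entry=0x37007 [P=1 RW=1 US=1 PS=0]
  L1: frame=0x37 idx=9 entry=0x38005 [P=1 RW=0 US=1 PS=0]
  ⇒ fault: PROTECTION_VIOLATION  — 2 lookups

Entries read for #2: 2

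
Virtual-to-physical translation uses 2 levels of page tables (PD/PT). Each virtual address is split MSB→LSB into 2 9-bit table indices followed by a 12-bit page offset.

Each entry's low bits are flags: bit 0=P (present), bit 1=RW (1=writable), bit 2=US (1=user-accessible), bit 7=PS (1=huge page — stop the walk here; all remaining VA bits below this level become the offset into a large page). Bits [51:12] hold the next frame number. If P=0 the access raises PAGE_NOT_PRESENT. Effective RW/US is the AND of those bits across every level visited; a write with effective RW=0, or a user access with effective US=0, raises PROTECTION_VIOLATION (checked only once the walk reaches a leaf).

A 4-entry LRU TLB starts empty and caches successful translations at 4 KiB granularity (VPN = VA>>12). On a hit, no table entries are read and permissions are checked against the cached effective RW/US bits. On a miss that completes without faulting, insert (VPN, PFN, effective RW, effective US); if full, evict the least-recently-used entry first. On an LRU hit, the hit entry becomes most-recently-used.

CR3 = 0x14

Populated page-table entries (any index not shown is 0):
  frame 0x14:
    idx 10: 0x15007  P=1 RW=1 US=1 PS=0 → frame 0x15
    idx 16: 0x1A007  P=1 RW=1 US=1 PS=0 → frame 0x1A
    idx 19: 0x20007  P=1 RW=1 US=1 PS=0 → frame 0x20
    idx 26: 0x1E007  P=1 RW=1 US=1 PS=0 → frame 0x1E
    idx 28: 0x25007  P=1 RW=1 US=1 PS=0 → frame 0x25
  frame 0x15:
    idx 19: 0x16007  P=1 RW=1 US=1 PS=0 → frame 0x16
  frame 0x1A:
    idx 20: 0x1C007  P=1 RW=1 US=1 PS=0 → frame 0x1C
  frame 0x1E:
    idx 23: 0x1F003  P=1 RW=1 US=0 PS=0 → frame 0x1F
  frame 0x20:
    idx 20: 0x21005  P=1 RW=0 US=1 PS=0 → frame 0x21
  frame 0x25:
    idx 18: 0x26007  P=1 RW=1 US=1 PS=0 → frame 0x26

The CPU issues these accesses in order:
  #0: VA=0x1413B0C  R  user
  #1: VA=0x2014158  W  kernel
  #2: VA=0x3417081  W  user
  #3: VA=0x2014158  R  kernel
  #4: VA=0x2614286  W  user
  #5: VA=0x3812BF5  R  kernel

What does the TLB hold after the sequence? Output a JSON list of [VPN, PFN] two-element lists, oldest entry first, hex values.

Walk each access:
#0 VA=0x1413B0C (r,user):
  L0 @0x14[10] → 0x15007  P=1,RW=1,US=1,PS=0
  L1 @0x15[19] → 0x16007  P=1,RW=1,US=1,PS=0
  → PA=0x16B0C  (2 entries read)
#1 VA=0x2014158 (w,kernel):
  L0 @0x14[16] → 0x1A007  P=1,RW=1,US=1,PS=0
  L1 @0x1A[20] → 0x1C007  P=1,RW=1,US=1,PS=0
  → PA=0x1C158  (2 entries read)
#2 VA=0x3417081 (w,user):
  L0 @0x14[26] → 0x1E007  P=1,RW=1,US=1,PS=0
  L1 @0x1E[23] → 0x1F003  P=1,RW=1,US=0,PS=0
  ⇒ fault: PROTECTION_VIOLATION  — 2 lookups
#3 VA=0x2014158 (r,kernel):
  TLB hit vpn=0x2014 → PA=0x1C158
#4 VA=0x2614286 (w,user):
  L0 @0x14[19] → 0x20007  P=1,RW=1,US=1,PS=0
  L1 @0x20[20] → 0x21005  P=1,RW=0,US=1,PS=0
  ⇒ fault: PROTECTION_VIOLATION  — 2 lookups
#5 VA=0x3812BF5 (r,kernel):
  L0 @0x14[28] → 0x25007  P=1,RW=1,US=1,PS=0
  L1 @0x25[18] → 0x26007  P=1,RW=1,US=1,PS=0
  → PA=0x26BF5  (2 entries read)

TLB: [["0x1413", "0x16"], ["0x2014", "0x1C"], ["0x3812", "0x26"]]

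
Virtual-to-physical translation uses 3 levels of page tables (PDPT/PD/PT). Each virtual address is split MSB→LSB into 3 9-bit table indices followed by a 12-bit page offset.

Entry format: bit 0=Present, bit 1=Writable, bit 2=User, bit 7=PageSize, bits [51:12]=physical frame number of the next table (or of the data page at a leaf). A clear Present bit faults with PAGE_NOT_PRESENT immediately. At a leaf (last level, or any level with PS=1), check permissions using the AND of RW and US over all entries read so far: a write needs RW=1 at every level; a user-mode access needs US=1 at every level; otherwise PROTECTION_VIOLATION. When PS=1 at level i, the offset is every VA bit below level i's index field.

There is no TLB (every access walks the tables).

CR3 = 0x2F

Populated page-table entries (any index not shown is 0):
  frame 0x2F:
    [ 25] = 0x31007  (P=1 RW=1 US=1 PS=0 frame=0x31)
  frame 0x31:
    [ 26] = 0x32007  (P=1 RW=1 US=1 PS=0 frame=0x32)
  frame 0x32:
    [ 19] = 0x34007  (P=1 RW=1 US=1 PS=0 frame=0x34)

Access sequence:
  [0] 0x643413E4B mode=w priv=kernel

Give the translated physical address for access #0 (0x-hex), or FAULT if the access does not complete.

Walk each access:
#0 VA=0x643413E4B (w,kernel):
  lvl0: tbl 0x2F, slot 25 ⇒ 0x31007 (P1/RW1/US1/PS0)
  lvl1: tbl 0x31, slot 26 ⇒ 0x32007 (P1/RW1/US1/PS0)
  lvl2: tbl 0x32, slot 19 ⇒ 0x34007 (P1/RW1/US1/PS0)
  ✓ 0x34E4B  — 3 lookups

Access #0 PA: 0x34E4B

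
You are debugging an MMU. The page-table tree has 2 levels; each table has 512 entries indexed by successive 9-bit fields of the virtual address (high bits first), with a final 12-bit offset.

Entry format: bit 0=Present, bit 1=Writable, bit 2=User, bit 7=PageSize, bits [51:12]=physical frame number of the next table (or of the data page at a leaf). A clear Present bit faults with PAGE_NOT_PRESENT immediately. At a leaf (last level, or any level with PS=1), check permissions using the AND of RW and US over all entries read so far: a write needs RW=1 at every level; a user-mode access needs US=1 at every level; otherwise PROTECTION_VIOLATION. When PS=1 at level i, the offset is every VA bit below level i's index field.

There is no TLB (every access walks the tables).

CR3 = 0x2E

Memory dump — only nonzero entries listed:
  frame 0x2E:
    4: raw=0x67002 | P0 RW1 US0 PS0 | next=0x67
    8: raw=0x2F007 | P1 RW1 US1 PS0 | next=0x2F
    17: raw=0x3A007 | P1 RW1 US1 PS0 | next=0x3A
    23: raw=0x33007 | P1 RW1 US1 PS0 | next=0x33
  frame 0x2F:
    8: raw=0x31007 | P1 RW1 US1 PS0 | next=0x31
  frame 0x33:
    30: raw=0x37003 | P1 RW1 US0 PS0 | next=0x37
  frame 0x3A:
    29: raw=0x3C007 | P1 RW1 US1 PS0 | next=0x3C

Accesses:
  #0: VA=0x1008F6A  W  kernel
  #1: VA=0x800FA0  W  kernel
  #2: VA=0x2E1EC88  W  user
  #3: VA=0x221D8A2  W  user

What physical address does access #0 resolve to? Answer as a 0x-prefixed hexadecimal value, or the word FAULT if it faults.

Trace:
#0 VA=0x1008F6A (w,kernel):
  [0] read 0x2E idx=8: raw=0x2F007 flags P=1 W=1 U=1 S=0
  [1] read 0x2F idx=8: raw=0x31007 flags P=1 W=1 U=1 S=0
  → PA=0x31F6A  (2 entries read)
#1 VA=0x800FA0 (w,kernel):
  [0] read 0x2E idx=4: raw=0x67002 flags P=0 W=1 U=0 S=0
  ✗ PAGE_NOT_PRESENT  [1 reads]
#2 VA=0x2E1EC88 (w,user):
  [0] read 0x2E idx=23: raw=0x33007 flags P=1 W=1 U=1 S=0
  [1] read 0x33 idx=30: raw=0x37003 flags P=1 W=1 U=0 S=0
  ✗ PROTECTION_VIOLATION  [2 reads]
#3 VA=0x221D8A2 (w,user):
  [0] read 0x2E idx=17: raw=0x3A007 flags P=1 W=1 U=1 S=0
  [1] read 0x3A idx=29: raw=0x3C007 flags P=1 W=1 U=1 S=0
  → PA=0x3C8A2  (2 entries read)

Access #0 PA: 0x31F6A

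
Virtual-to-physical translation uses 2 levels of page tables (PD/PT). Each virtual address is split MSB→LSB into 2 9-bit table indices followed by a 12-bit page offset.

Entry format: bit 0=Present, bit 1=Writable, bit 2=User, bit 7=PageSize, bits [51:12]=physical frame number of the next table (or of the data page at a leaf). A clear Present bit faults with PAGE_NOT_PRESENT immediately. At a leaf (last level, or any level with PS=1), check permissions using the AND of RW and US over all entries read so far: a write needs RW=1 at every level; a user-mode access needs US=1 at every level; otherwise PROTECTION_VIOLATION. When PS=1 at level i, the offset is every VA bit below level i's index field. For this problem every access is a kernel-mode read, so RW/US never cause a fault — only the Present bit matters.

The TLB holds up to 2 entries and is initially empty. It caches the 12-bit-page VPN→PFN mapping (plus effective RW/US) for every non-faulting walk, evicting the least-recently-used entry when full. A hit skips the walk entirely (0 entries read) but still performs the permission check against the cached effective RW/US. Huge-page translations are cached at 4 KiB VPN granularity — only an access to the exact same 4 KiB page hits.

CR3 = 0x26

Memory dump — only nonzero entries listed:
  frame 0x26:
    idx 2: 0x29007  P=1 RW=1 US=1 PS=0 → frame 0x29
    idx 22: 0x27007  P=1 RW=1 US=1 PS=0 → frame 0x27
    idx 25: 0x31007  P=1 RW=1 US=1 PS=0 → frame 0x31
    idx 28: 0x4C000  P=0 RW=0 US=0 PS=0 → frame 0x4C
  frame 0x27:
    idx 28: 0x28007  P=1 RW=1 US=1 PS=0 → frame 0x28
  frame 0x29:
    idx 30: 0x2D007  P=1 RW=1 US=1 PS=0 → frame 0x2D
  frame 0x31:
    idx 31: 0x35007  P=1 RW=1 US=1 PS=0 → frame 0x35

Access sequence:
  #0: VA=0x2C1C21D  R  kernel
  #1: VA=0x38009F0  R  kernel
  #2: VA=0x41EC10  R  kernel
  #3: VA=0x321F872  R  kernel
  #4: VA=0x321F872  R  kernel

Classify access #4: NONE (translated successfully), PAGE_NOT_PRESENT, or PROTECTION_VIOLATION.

Per-access translation:
#0 VA=0x2C1C21D (r,kernel):
  lvl0: tbl 0x26, slot 22 ⇒ 0x27007 (P1/RW1/US1/PS0)
  lvl1: tbl 0x27, slot 28 ⇒ 0x28007 (P1/RW1/US1/PS0)
  ⇒ phys 0x2821D  [2 reads]
#1 VA=0x38009F0 (r,kernel):
  lvl0: tbl 0x26, slot 28 ⇒ 0x4C000 (P0/RW0/US0/PS0)
  ⇒ fault: PAGE_NOT_PRESENT  — 1 lookups
#2 VA=0x41EC10 (r,kernel):
  lvl0: tbl 0x26, slot 2 ⇒ 0x29007 (P1/RW1/US1/PS0)
  lvl1: tbl 0x29, slot 30 ⇒ 0x2D007 (P1/RW1/US1/PS0)
  ⇒ phys 0x2DC10  [2 reads]
#3 VA=0x321F872 (r,kernel):
  lvl0: tbl 0x26, slot 25 ⇒ 0x31007 (P1/RW1/US1/PS0)
  lvl1: tbl 0x31, slot 31 ⇒ 0x35007 (P1/RW1/US1/PS0)
  ⇒ phys 0x35872  [2 reads]
#4 VA=0x321F872 (r,kernel):
  TLB hit vpn=0x321F → PA=0x35872

Access #4 fault: NONE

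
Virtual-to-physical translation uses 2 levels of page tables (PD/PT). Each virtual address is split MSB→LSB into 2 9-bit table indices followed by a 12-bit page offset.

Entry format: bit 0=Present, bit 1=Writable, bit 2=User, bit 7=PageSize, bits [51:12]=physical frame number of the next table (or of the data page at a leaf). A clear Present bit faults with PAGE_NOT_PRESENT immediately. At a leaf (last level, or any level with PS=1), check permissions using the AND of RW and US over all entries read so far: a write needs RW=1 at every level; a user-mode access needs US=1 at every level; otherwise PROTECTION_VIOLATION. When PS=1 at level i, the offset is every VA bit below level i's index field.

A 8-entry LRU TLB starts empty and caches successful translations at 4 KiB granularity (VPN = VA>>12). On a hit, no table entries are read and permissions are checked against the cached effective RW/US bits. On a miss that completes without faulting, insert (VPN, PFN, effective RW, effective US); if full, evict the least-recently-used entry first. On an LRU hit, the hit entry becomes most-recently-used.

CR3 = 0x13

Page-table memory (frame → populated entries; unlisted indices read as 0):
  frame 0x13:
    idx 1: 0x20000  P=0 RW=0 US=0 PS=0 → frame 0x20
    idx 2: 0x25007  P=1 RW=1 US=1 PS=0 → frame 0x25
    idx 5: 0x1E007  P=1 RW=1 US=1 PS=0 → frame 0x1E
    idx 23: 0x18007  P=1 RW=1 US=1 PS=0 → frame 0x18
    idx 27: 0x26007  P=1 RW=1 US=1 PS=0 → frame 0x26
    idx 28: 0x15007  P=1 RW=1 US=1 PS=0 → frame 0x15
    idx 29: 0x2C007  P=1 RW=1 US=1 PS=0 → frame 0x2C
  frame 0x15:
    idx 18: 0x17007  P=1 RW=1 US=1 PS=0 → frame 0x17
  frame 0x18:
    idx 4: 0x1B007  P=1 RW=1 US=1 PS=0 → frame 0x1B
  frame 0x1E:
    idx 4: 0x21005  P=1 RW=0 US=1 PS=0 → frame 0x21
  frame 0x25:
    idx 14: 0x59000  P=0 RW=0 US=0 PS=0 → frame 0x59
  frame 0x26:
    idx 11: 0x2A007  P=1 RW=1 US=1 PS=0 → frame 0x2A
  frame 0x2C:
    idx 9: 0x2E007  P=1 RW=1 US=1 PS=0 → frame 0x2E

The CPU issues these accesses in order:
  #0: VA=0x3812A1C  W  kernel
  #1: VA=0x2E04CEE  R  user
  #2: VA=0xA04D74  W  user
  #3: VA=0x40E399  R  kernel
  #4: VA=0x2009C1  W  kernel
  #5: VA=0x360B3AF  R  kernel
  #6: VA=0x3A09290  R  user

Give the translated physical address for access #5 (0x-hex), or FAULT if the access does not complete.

Per-access translation:
#0 VA=0x3812A1C (w,kernel):
  lvl0: tbl 0x13, slot 28 ⇒ 0x15007 (P1/RW1/US1/PS0)
  lvl1: tbl 0x15, slot 18 ⇒ 0x17007 (P1/RW1/US1/PS0)
  → PA=0x17A1C  (2 entries read)
#1 VA=0x2E04CEE (r,user):
  lvl0: tbl 0x13, slot 23 ⇒ 0x18007 (P1/RW1/US1/PS0)
  lvl1: tbl 0x18, slot 4 ⇒ 0x1B007 (P1/RW1/US1/PS0)
  → PA=0x1BCEE  (2 entries read)
#2 VA=0xA04D74 (w,user):
  lvl0: tbl 0x13, slot 5 ⇒ 0x1E007 (P1/RW1/US1/PS0)
  lvl1: tbl 0x1E, slot 4 ⇒ 0x21005 (P1/RW0/US1/PS0)
  → PROTECTION_VIOLATION  (2 entries read)
#3 VA=0x40E399 (r,kernel):
  lvl0: tbl 0x13, slot 2 ⇒ 0x25007 (P1/RW1/US1/PS0)
  lvl1: tbl 0x25, slot 14 ⇒ 0x59000 (P0/RW0/US0/PS0)
  → PAGE_NOT_PRESENT  (2 entries read)
#4 VA=0x2009C1 (w,kernel):
  lvl0: tbl 0x13, slot 1 ⇒ 0x20000 (P0/RW0/US0/PS0)
  → PAGE_NOT_PRESENT  (1 entries read)
#5 VA=0x360B3AF (r,kernel):
  lvl0: tbl 0x13, slot 27 ⇒ 0x26007 (P1/RW1/US1/PS0)
  lvl1: tbl 0x26, slot 11 ⇒ 0x2A007 (P1/RW1/US1/PS0)
  → PA=0x2A3AF  (2 entries read)
#6 VA=0x3A09290 (r,user):
  lvl0: tbl 0x13, slot 29 ⇒ 0x2C007 (P1/RW1/US1/PS0)
  lvl1: tbl 0x2C, slot 9 ⇒ 0x2E007 (P1/RW1/US1/PS0)
  → PA=0x2E290  (2 entries read)

Access #5 PA: 0x2A3AF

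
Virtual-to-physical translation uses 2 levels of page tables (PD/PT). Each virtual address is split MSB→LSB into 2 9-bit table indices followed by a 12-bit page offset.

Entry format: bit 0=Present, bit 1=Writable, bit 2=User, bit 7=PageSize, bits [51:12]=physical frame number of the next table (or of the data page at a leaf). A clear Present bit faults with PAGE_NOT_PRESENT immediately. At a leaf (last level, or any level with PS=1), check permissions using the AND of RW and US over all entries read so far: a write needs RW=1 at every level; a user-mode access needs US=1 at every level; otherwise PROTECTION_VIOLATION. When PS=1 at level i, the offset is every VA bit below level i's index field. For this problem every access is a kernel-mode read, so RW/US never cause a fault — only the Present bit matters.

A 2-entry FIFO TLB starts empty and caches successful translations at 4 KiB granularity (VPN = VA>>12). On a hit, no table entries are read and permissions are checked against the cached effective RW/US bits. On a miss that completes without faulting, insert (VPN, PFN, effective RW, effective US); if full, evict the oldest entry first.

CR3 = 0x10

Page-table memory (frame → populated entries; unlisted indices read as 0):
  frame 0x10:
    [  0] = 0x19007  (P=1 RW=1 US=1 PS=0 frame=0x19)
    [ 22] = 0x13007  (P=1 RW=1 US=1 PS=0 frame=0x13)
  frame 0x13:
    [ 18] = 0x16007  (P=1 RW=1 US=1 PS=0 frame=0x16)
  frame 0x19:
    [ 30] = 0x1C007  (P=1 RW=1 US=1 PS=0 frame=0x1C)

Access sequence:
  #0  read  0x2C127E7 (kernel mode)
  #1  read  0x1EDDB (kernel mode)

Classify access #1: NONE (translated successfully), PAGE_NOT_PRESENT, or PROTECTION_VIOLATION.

Per-access translation:
#0 VA=0x2C127E7 (r,kernel):
  lvl0: tbl 0x10, slot 22 ⇒ 0x13007 (P1/RW1/US1/PS0)
  lvl1: tbl 0x13, slot 18 ⇒ 0x16007 (P1/RW1/US1/PS0)
  ⇒ phys 0x167E7  [2 reads]
#1 VA=0x1EDDB (r,kernel):
  lvl0: tbl 0x10, slot 0 ⇒ 0x19007 (P1/RW1/US1/PS0)
  lvl1: tbl 0x19, slot 30 ⇒ 0x1C007 (P1/RW1/US1/PS0)
  ⇒ phys 0x1CDDB  [2 reads]

Access #1 fault: NONE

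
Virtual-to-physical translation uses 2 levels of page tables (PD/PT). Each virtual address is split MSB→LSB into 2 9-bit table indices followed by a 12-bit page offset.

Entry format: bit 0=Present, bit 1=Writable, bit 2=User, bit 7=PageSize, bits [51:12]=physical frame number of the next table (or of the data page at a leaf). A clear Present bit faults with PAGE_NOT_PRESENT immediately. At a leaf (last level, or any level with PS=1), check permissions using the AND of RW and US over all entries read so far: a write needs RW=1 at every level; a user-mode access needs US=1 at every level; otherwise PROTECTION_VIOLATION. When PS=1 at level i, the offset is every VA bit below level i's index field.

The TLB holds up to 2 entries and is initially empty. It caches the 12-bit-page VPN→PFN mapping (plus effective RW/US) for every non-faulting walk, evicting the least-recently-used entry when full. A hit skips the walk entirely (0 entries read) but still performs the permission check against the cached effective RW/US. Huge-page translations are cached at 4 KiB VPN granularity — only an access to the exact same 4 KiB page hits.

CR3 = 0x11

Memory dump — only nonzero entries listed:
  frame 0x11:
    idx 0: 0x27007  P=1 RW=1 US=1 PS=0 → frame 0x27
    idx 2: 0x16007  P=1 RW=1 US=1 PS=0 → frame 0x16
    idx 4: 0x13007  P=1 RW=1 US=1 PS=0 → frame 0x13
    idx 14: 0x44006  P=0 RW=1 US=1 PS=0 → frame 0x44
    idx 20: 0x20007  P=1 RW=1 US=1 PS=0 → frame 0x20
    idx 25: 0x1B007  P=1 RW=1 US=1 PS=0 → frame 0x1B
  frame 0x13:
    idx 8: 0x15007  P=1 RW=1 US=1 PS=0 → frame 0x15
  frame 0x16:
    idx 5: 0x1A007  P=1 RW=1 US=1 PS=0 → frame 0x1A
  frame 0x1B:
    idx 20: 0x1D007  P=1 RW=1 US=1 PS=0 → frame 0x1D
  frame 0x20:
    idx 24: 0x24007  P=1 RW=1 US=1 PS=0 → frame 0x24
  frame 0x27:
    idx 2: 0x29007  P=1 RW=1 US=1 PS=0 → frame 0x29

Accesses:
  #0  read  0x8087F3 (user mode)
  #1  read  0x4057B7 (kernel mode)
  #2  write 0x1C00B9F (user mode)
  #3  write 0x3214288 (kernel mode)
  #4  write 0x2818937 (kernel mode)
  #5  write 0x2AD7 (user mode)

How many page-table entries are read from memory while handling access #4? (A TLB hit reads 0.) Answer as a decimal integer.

Per-access translation:
#0 VA=0x8087F3 (r,user):
  L0 @0x11[4] → 0x13007  P=1,RW=1,US=1,PS=0
  L1 @0x13[8] → 0x15007  P=1,RW=1,US=1,PS=0
  ⇒ phys 0x157F3  [2 reads]
#1 VA=0x4057B7 (r,kernel):
  L0 @0x11[2] → 0x16007  P=1,RW=1,US=1,PS=0
  L1 @0x16[5] → 0x1A007  P=1,RW=1,US=1,PS=0
  ⇒ phys 0x1A7B7  [2 reads]
#2 VA=0x1C00B9F (w,user):
  L0 @0x11[14] → 0x44006  P=0,RW=1,US=1,PS=0
  → PAGE_NOT_PRESENT  (1 entries read)
#3 VA=0x3214288 (w,kernel):
  L0 @0x11[25] → 0x1B007  P=1,RW=1,US=1,PS=0
  L1 @0x1B[20] → 0x1D007  P=1,RW=1,US=1,PS=0
  ⇒ phys 0x1D288  [2 reads]
#4 VA=0x2818937 (w,kernel):
  L0 @0x11[20] → 0x20007  P=1,RW=1,US=1,PS=0
  L1 @0x20[24] → 0x24007  P=1,RW=1,US=1,PS=0
  ⇒ phys 0x24937  [2 reads]
#5 VA=0x2AD7 (w,user):
  L0 @0x11[0] → 0x27007  P=1,RW=1,US=1,PS=0
  L1 @0x27[2] → 0x29007  P=1,RW=1,US=1,PS=0
  ⇒ phys 0x29AD7  [2 reads]

Entries read for #4: 2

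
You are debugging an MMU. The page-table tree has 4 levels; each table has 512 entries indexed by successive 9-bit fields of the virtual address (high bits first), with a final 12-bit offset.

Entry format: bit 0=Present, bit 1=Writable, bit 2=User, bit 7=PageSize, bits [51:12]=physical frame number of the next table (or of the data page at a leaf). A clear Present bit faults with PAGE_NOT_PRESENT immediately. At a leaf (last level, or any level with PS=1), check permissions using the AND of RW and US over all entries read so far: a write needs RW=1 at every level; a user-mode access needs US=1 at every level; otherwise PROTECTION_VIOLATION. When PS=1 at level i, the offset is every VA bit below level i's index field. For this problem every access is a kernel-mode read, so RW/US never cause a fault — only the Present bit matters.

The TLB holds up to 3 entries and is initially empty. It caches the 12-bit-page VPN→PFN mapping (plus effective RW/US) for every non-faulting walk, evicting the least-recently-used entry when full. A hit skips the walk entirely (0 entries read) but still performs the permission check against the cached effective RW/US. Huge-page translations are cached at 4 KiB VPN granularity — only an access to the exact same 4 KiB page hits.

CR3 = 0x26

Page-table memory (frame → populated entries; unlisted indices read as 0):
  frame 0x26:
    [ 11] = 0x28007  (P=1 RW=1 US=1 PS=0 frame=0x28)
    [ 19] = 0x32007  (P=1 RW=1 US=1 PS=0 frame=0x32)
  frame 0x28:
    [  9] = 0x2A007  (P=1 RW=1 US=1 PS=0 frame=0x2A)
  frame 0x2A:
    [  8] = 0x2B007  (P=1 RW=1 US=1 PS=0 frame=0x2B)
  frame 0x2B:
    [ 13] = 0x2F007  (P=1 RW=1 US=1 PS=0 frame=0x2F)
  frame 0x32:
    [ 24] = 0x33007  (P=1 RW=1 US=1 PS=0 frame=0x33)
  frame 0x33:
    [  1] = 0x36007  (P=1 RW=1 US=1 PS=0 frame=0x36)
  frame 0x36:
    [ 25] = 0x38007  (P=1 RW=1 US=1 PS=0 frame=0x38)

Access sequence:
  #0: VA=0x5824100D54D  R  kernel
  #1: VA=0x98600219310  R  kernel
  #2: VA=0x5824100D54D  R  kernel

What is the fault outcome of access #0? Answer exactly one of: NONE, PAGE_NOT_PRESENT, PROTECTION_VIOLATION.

Walk each access:
#0 VA=0x5824100D54D (r,kernel):
  lvl0: tbl 0x26, slot 11 ⇒ 0x28007 (P1/RW1/US1/PS0)
  lvl1: tbl 0x28, slot 9 ⇒ 0x2A007 (P1/RW1/US1/PS0)
  lvl2: tbl 0x2A, slot 8 ⇒ 0x2B007 (P1/RW1/US1/PS0)
  lvl3: tbl 0x2B, slot 13 ⇒ 0x2F007 (P1/RW1/US1/PS0)
  ⇒ phys 0x2F54D  [4 reads]
#1 VA=0x98600219310 (r,kernel):
  lvl0: tbl 0x26, slot 19 ⇒ 0x32007 (P1/RW1/US1/PS0)
  lvl1: tbl 0x32, slot 24 ⇒ 0x33007 (P1/RW1/US1/PS0)
  lvl2: tbl 0x33, slot 1 ⇒ 0x36007 (P1/RW1/US1/PS0)
  lvl3: tbl 0x36, slot 25 ⇒ 0x38007 (P1/RW1/US1/PS0)
  ⇒ phys 0x38310  [4 reads]
#2 VA=0x5824100D54D (r,kernel):
  TLB hit vpn=0x5824100D → PA=0x2F54D

Access #0 fault: NONE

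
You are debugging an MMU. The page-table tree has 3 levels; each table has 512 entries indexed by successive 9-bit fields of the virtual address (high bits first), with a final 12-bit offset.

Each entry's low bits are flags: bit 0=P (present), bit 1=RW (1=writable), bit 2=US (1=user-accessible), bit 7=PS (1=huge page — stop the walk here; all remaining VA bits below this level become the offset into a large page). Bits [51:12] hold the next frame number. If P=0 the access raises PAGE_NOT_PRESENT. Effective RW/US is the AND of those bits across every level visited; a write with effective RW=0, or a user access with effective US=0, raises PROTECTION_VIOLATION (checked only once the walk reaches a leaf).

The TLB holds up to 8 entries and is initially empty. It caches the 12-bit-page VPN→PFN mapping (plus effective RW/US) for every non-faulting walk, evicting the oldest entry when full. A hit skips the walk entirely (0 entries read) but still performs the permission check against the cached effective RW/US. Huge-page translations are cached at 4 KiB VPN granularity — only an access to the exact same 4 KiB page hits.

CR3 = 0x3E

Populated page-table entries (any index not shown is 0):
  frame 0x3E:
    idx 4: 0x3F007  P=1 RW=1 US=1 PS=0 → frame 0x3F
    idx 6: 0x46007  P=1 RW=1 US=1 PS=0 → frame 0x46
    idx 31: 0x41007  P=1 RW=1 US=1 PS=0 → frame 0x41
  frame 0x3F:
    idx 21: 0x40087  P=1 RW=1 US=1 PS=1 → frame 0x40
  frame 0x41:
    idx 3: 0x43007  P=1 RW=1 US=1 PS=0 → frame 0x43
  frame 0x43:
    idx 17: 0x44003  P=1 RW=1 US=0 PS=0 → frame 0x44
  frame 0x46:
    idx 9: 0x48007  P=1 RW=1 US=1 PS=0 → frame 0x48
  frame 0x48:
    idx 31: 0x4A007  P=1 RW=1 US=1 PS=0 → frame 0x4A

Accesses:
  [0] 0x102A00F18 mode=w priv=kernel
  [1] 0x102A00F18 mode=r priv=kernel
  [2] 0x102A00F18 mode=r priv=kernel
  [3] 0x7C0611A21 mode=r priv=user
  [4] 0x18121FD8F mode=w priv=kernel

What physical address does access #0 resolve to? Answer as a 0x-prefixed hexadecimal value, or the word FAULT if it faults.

Walk each access:
#0 VA=0x102A00F18 (w,kernel):
  L0: frame=0x3E idx=4 entry=0x3F007 [P=1 RW=1 US=1 PS=0]
  L1: frame=0x3F idx=21 entry=0x40087 [P=1 RW=1 US=1 PS=1]
  ✓ 0x40F18 (huge @L1)  — 2 lookups
#1 VA=0x102A00F18 (r,kernel):
  TLB hit vpn=0x102A00 → PA=0x40F18
#2 VA=0x102A00F18 (r,kernel):
  TLB hit vpn=0x102A00 → PA=0x40F18
#3 VA=0x7C0611A21 (r,user):
  L0: frame=0x3E idx=31 entry=0x41007 [P=1 RW=1 US=1 PS=0]
  L1: frame=0x41 idx=3 entry=0x43007 [P=1 RW=1 US=1 PS=0]
  L2: frame=0x43 idx=17 entry=0x44003 [P=1 RW=1 US=0 PS=0]
  → PROTECTION_VIOLATION  (3 entries read)
#4 VA=0x18121FD8F (w,kernel):
  L0: frame=0x3E idx=6 entry=0x46007 [P=1 RW=1 US=1 PS=0]
  L1: frame=0x46 idx=9 entry=0x48007 [P=1 RW=1 US=1 PS=0]
  L2: frame=0x48 idx=31 entry=0x4A007 [P=1 RW=1 US=1 PS=0]
  ✓ 0x4AD8F  — 3 lookups

Access #0 PA: 0x40F18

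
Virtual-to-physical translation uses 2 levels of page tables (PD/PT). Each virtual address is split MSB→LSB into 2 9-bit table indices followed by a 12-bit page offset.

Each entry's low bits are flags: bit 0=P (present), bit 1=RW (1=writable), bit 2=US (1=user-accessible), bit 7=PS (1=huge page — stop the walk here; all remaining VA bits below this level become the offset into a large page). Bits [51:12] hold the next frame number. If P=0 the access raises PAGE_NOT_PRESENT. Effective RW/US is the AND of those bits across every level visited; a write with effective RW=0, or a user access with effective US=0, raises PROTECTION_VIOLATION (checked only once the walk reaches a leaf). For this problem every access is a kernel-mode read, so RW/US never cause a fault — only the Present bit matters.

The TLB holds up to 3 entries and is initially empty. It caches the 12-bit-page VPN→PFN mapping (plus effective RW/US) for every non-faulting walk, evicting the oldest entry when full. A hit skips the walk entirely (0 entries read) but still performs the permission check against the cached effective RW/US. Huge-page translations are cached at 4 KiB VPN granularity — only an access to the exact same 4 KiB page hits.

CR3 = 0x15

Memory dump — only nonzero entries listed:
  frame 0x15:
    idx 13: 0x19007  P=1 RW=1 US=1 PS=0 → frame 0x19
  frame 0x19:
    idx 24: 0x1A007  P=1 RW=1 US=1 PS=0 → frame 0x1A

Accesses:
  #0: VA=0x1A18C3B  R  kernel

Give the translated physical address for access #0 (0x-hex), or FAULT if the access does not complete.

Per-access translation:
#0 VA=0x1A18C3B (r,kernel):
  L0: frame=0x15 idx=13 entry=0x19007 [P=1 RW=1 US=1 PS=0]
  L1: frame=0x19 idx=24 entry=0x1A007 [P=1 RW=1 US=1 PS=0]
  → PA=0x1AC3B  (2 entries read)

Access #0 PA: 0x1AC3B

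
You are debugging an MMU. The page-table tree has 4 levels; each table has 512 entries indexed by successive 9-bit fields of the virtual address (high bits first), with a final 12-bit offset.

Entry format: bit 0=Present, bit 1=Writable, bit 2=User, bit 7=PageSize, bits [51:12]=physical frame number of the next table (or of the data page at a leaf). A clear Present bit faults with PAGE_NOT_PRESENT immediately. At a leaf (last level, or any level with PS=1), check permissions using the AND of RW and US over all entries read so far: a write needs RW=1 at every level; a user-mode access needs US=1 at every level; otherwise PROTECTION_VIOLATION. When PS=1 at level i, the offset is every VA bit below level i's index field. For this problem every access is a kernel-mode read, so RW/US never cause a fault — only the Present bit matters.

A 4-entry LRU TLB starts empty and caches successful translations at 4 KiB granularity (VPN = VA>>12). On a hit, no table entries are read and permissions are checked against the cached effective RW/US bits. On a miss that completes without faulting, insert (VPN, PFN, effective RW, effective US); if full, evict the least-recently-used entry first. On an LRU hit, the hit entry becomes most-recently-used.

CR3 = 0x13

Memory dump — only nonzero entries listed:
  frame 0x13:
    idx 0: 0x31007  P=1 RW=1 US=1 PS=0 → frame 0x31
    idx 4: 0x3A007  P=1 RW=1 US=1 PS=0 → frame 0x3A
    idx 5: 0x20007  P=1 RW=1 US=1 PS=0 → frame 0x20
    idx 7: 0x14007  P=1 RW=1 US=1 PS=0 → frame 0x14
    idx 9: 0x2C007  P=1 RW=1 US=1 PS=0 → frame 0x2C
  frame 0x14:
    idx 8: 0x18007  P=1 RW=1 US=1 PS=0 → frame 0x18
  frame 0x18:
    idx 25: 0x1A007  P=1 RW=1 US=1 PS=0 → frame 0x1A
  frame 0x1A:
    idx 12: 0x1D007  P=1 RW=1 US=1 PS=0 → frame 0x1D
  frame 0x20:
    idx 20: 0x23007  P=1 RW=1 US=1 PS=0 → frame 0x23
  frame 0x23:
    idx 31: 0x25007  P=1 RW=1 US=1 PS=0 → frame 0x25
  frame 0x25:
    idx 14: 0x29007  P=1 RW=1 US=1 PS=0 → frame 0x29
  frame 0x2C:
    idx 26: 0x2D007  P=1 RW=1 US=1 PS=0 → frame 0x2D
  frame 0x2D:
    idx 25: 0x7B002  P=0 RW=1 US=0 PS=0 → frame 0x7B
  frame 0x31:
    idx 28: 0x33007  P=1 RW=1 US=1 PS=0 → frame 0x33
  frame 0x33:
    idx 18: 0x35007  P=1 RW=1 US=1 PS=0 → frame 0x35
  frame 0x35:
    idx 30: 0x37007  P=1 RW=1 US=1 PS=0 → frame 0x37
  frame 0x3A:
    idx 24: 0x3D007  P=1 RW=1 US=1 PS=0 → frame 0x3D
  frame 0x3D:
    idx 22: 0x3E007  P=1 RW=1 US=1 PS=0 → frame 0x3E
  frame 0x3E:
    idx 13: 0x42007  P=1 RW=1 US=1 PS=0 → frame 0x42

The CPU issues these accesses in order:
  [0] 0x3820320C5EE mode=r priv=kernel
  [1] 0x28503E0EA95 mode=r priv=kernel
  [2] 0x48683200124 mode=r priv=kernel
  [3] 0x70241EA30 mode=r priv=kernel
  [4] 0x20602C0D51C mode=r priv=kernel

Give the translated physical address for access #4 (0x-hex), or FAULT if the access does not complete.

Trace:
#0 VA=0x3820320C5EE (r,kernel):
  [0] read 0x13 idx=7: raw=0x14007 flags P=1 W=1 U=1 S=0
  [1] read 0x14 idx=8: raw=0x18007 flags P=1 W=1 U=1 S=0
  [2] read 0x18 idx=25: raw=0x1A007 flags P=1 W=1 U=1 S=0
  [3] read 0x1A idx=12: raw=0x1D007 flags P=1 W=1 U=1 S=0
  ⇒ phys 0x1D5EE  [4 reads]
#1 VA=0x28503E0EA95 (r,kernel):
  [0] read 0x13 idx=5: raw=0x20007 flags P=1 W=1 U=1 S=0
  [1] read 0x20 idx=20: raw=0x23007 flags P=1 W=1 U=1 S=0
  [2] read 0x23 idx=31: raw=0x25007 flags P=1 W=1 U=1 S=0
  [3] read 0x25 idx=14: raw=0x29007 flags P=1 W=1 U=1 S=0
  ⇒ phys 0x29A95  [4 reads]
#2 VA=0x48683200124 (r,kernel):
  [0] read 0x13 idx=9: raw=0x2C007 flags P=1 W=1 U=1 S=0
  [1] read 0x2C idx=26: raw=0x2D007 flags P=1 W=1 U=1 S=0
  [2] read 0x2D idx=25: raw=0x7B002 flags P=0 W=1 U=0 S=0
  → PAGE_NOT_PRESENT  (3 entries read)
#3 VA=0x70241EA30 (r,kernel):
  [0] read 0x13 idx=0: raw=0x31007 flags P=1 W=1 U=1 S=0
  [1] read 0x31 idx=28: raw=0x33007 flags P=1 W=1 U=1 S=0
  [2] read 0x33 idx=18: raw=0x35007 flags P=1 W=1 U=1 S=0
  [3] read 0x35 idx=30: raw=0x37007 flags P=1 W=1 U=1 S=0
  ⇒ phys 0x37A30  [4 reads]
#4 VA=0x20602C0D51C (r,kernel):
  [0] read 0x13 idx=4: raw=0x3A007 flags P=1 W=1 U=1 S=0
  [1] read 0x3A idx=24: raw=0x3D007 flags P=1 W=1 U=1 S=0
  [2] read 0x3D idx=22: raw=0x3E007 flags P=1 W=1 U=1 S=0
  [3] read 0x3E idx=13: raw=0x42007 flags P=1 W=1 U=1 S=0
  ⇒ phys 0x4251C  [4 reads]

Access #4 PA: 0x4251C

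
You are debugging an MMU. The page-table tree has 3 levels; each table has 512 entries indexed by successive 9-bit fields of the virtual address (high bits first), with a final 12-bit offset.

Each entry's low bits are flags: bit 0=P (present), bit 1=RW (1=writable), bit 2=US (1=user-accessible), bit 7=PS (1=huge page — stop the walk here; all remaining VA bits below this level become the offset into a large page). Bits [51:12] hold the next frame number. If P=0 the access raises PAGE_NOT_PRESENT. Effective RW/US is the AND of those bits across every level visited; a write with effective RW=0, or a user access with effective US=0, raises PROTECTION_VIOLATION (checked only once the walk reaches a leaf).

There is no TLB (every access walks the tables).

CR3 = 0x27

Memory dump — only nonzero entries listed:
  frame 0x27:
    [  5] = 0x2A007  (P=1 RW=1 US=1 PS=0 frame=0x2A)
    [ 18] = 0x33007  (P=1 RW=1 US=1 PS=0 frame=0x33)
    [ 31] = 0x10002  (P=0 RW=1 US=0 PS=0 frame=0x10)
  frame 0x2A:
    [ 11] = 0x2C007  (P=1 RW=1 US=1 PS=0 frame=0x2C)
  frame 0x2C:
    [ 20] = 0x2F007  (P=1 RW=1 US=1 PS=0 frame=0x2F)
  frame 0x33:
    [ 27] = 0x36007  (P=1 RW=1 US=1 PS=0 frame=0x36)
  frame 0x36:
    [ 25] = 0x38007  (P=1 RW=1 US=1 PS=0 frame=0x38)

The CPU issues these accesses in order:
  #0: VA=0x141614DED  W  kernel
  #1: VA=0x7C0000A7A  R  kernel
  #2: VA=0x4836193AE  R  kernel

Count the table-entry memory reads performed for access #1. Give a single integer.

Trace:
#0 VA=0x141614DED (w,kernel):
  L0 @0x27[5] → 0x2A007  P=1,RW=1,US=1,PS=0
  L1 @0x2A[11] → 0x2C007  P=1,RW=1,US=1,PS=0
  L2 @0x2C[20] → 0x2F007  P=1,RW=1,US=1,PS=0
  ✓ 0x2FDED  — 3 lookups
#1 VA=0x7C0000A7A (r,kernel):
  L0 @0x27[31] → 0x10002  P=0,RW=1,US=0,PS=0
  ⇒ fault: PAGE_NOT_PRESENT  — 1 lookups
#2 VA=0x4836193AE (r,kernel):
  L0 @0x27[18] → 0x33007  P=1,RW=1,US=1,PS=0
  L1 @0x33[27] → 0x36007  P=1,RW=1,US=1,PS=0
  L2 @0x36[25] → 0x38007  P=1,RW=1,US=1,PS=0
  ✓ 0x383AE  — 3 lookups

Entries read for #1: 1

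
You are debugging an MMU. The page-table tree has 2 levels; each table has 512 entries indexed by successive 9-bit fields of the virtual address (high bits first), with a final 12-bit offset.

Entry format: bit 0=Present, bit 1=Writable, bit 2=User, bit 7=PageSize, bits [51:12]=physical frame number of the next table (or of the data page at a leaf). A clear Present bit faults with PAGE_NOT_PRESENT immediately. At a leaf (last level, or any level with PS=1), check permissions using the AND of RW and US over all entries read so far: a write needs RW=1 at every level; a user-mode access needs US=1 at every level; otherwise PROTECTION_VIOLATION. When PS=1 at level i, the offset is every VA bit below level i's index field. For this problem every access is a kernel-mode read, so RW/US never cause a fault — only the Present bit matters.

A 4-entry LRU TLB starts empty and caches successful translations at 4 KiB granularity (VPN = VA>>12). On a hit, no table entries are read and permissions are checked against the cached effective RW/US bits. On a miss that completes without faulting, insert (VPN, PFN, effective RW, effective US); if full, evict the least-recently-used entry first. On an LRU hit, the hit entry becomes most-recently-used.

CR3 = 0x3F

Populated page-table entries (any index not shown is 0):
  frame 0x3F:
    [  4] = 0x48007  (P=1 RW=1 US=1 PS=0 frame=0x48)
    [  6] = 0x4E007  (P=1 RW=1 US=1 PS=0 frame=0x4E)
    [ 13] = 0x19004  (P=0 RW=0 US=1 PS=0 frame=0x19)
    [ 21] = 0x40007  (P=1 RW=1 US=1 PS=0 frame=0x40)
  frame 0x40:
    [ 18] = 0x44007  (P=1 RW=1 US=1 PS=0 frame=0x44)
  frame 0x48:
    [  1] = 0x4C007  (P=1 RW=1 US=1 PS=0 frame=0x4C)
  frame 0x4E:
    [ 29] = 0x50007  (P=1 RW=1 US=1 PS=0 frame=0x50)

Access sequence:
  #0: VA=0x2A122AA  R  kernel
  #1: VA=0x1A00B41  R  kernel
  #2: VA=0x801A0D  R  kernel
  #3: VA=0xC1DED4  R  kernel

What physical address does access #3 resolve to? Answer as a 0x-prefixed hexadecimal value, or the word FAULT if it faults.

Per-access translation:
#0 VA=0x2A122AA (r,kernel):
  lvl0: tbl 0x3F, slot 21 ⇒ 0x40007 (P1/RW1/US1/PS0)
  lvl1: tbl 0x40, slot 18 ⇒ 0x44007 (P1/RW1/US1/PS0)
  → PA=0x442AA  (2 entries read)
#1 VA=0x1A00B41 (r,kernel):
  lvl0: tbl 0x3F, slot 13 ⇒ 0x19004 (P0/RW0/US1/PS0)
  ⇒ fault: PAGE_NOT_PRESENT  — 1 lookups
#2 VA=0x801A0D (r,kernel):
  lvl0: tbl 0x3F, slot 4 ⇒ 0x48007 (P1/RW1/US1/PS0)
  lvl1: tbl 0x48, slot 1 ⇒ 0x4C007 (P1/RW1/US1/PS0)
  → PA=0x4CA0D  (2 entries read)
#3 VA=0xC1DED4 (r,kernel):
  lvl0: tbl 0x3F, slot 6 ⇒ 0x4E007 (P1/RW1/US1/PS0)
  lvl1: tbl 0x4E, slot 29 ⇒ 0x50007 (P1/RW1/US1/PS0)
  → PA=0x50ED4  (2 entries read)

Access #3 PA: 0x50ED4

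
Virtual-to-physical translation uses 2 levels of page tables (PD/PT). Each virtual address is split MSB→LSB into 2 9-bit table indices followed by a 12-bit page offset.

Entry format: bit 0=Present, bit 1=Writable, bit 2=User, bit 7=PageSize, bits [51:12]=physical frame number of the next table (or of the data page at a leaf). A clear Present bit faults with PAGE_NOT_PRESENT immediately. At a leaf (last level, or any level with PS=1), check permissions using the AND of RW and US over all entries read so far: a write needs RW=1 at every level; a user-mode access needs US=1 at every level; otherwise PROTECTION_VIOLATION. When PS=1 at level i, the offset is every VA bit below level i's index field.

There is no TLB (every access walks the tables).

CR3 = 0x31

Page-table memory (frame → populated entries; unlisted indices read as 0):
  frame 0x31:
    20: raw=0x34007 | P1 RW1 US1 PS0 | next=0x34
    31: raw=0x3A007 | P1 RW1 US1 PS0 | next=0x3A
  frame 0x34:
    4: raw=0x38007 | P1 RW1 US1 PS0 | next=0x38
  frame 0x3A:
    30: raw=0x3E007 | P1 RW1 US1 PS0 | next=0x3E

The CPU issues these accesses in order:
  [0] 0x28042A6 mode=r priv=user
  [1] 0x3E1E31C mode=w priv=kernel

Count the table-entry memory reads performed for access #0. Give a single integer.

Trace:
#0 VA=0x28042A6 (r,user):
  lvl0: tbl 0x31, slot 20 ⇒ 0x34007 (P1/RW1/US1/PS0)
  lvl1: tbl 0x34, slot 4 ⇒ 0x38007 (P1/RW1/US1/PS0)
  ✓ 0x382A6  — 2 lookups
#1 VA=0x3E1E31C (w,kernel):
  lvl0: tbl 0x31, slot 31 ⇒ 0x3A007 (P1/RW1/US1/PS0)
  lvl1: tbl 0x3A, slot 30 ⇒ 0x3E007 (P1/RW1/US1/PS0)
  ✓ 0x3E31C  — 2 lookups

Entries read for #0: 2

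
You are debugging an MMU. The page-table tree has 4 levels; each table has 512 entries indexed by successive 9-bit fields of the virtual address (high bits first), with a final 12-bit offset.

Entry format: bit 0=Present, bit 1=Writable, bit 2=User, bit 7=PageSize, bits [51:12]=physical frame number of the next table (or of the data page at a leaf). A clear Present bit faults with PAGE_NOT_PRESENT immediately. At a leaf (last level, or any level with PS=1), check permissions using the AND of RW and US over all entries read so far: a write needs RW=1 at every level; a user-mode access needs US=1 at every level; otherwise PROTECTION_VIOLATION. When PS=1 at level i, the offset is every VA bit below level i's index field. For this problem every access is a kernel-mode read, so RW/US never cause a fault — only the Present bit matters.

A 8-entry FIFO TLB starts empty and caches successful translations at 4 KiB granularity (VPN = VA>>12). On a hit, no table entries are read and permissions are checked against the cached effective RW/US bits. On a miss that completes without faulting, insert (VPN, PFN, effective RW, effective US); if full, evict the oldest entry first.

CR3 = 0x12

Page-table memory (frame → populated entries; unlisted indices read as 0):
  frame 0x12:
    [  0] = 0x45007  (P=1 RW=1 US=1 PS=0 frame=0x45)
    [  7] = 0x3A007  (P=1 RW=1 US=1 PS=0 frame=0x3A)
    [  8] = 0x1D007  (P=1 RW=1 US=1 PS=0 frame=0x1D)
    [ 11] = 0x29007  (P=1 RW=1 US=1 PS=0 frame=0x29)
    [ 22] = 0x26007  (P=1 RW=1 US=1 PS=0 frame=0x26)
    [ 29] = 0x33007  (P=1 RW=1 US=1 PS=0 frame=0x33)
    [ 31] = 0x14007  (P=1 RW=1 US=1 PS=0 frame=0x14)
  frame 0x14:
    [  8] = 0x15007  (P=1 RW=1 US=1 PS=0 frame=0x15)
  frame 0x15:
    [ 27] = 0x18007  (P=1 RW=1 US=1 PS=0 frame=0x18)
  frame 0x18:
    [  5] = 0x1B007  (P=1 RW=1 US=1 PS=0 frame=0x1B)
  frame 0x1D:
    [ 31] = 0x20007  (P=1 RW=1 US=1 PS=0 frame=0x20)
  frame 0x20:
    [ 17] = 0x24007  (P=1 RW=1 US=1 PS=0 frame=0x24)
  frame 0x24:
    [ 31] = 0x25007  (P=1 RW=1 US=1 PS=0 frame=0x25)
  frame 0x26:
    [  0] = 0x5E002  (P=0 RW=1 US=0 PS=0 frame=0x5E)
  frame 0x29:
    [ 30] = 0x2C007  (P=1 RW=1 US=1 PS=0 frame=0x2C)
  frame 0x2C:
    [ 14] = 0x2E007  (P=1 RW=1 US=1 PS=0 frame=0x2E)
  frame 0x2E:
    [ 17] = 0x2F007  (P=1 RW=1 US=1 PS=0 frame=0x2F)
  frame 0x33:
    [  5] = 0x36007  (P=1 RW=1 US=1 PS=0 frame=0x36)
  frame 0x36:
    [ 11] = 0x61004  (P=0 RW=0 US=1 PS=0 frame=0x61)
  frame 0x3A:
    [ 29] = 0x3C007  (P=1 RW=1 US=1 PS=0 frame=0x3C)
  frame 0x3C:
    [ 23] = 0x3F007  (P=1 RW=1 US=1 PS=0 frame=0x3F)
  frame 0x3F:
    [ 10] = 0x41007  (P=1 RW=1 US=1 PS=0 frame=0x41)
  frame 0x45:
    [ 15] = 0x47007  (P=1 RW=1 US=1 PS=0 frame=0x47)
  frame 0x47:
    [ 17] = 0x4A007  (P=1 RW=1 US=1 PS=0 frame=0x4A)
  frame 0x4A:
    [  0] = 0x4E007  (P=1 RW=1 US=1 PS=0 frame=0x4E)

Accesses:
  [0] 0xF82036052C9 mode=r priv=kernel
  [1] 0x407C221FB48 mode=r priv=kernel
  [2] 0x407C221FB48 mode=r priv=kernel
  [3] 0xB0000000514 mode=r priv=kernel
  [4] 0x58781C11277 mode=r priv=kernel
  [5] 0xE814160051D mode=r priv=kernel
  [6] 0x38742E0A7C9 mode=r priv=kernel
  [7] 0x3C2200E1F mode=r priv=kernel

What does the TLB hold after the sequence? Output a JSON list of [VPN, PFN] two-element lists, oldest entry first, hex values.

Walk each access:
#0 VA=0xF82036052C9 (r,kernel):
  lvl0: tbl 0x12, slot 31 ⇒ 0x14007 (P1/RW1/US1/PS0)
  lvl1: tbl 0x14, slot 8 ⇒ 0x15007 (P1/RW1/US1/PS0)
  lvl2: tbl 0x15, slot 27 ⇒ 0x18007 (P1/RW1/US1/PS0)
  lvl3: tbl 0x18, slot 5 ⇒ 0x1B007 (P1/RW1/US1/PS0)
  → PA=0x1B2C9  (4 entries read)
#1 VA=0x407C221FB48 (r,kernel):
  lvl0: tbl 0x12, slot 8 ⇒ 0x1D007 (P1/RW1/US1/PS0)
  lvl1: tbl 0x1D, slot 31 ⇒ 0x20007 (P1/RW1/US1/PS0)
  lvl2: tbl 0x20, slot 17 ⇒ 0x24007 (P1/RW1/US1/PS0)
  lvl3: tbl 0x24, slot 31 ⇒ 0x25007 (P1/RW1/US1/PS0)
  → PA=0x25B48  (4 entries read)
#2 VA=0x407C221FB48 (r,kernel):
  TLB hit vpn=0x407C221F → PA=0x25B48
#3 VA=0xB0000000514 (r,kernel):
  lvl0: tbl 0x12, slot 22 ⇒ 0x26007 (P1/RW1/US1/PS0)
  lvl1: tbl 0x26, slot 0 ⇒ 0x5E002 (P0/RW1/US0/PS0)
  ✗ PAGE_NOT_PRESENT  [2 reads]
#4 VA=0x58781C11277 (r,kernel):
  lvl0: tbl 0x12, slot 11 ⇒ 0x29007 (P1/RW1/US1/PS0)
  lvl1: tbl 0x29, slot 30 ⇒ 0x2C007 (P1/RW1/US1/PS0)
  lvl2: tbl 0x2C, slot 14 ⇒ 0x2E007 (P1/RW1/US1/PS0)
  lvl3: tbl 0x2E, slot 17 ⇒ 0x2F007 (P1/RW1/US1/PS0)
  → PA=0x2F277  (4 entries read)
#5 VA=0xE814160051D (r,kernel):
  lvl0: tbl 0x12, slot 29 ⇒ 0x33007 (P1/RW1/US1/PS0)
  lvl1: tbl 0x33, slot 5 ⇒ 0x36007 (P1/RW1/US1/PS0)
  lvl2: tbl 0x36, slot 11 ⇒ 0x61004 (P0/RW0/US1/PS0)
  ✗ PAGE_NOT_PRESENT  [3 reads]
#6 VA=0x38742E0A7C9 (r,kernel):
  lvl0: tbl 0x12, slot 7 ⇒ 0x3A007 (P1/RW1/US1/PS0)
  lvl1: tbl 0x3A, slot 29 ⇒ 0x3C007 (P1/RW1/US1/PS0)
  lvl2: tbl 0x3C, slot 23 ⇒ 0x3F007 (P1/RW1/US1/PS0)
  lvl3: tbl 0x3F, slot 10 ⇒ 0x41007 (P1/RW1/US1/PS0)
  → PA=0x417C9  (4 entries read)
#7 VA=0x3C2200E1F (r,kernel):
  lvl0: tbl 0x12, slot 0 ⇒ 0x45007 (P1/RW1/US1/PS0)
  lvl1: tbl 0x45, slot 15 ⇒ 0x47007 (P1/RW1/US1/PS0)
  lvl2: tbl 0x47, slot 17 ⇒ 0x4A007 (P1/RW1/US1/PS0)
  lvl3: tbl 0x4A, slot 0 ⇒ 0x4E007 (P1/RW1/US1/PS0)
  → PA=0x4EE1F  (4 entries read)

TLB: [["0xF8203605", "0x1B"], ["0x407C221F", "0x25"], ["0x58781C11", "0x2F"], ["0x38742E0A", "0x41"], ["0x3C2200", "0x4E"]]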